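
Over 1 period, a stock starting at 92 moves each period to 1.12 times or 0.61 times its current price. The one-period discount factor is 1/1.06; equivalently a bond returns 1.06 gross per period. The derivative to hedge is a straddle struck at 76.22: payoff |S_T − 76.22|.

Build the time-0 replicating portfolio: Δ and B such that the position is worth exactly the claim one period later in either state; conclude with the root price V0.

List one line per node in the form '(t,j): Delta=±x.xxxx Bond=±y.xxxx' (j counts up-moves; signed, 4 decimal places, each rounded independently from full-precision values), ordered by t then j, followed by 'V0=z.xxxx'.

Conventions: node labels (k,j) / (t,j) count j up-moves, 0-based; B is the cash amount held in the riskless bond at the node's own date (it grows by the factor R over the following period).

Under the risk-neutral measure, an up-move has probability p* = (R−d)/(u−d) = 0.8824 and values discount at R = 1.06.
Payoffs at expiry: V(1,0)=20.1000, V(1,1)=26.8200
Node (0,0) S=92.0000: V=(p*·26.8200+(1−p*)·20.1000)/1.06=24.5560; Δ=(26.8200−20.1000)/(103.0400−56.1200)=0.1432; B=V−Δ·S=11.3796
Sanity check at the root: Δ(0,0)·S0 + B(0,0) reproduces V0 = 24.5560.

(0,0): Delta=0.1432 Bond=11.3796
V0=24.5560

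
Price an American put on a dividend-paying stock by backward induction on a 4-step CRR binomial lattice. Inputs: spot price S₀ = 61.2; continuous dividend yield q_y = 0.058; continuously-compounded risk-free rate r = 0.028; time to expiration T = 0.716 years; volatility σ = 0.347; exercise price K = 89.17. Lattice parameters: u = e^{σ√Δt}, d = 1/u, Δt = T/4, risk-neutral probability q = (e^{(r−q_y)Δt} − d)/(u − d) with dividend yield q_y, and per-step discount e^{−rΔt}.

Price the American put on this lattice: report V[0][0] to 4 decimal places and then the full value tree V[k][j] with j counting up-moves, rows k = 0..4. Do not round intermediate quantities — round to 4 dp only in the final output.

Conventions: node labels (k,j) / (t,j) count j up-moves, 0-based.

price = 29.5019
tree:
29.5019
36.6280 20.9542
43.6115 28.3383 11.9883
49.7719 36.4264 18.5784 3.9106
55.1514 43.5418 27.9700 7.0840 0.0000

params: Δt=0.17900 u=1.15813 d=0.86346 q=0.44519 e^(-rΔt)=0.99500
t_4 payoffs: 55.1514 43.5418 27.9700 7.0840 0.0000
k=3: node(3,0) S=39.3981 payoff=49.7719 vs cont=49.7330 → 49.7719 [stop]  node(3,1) S=52.8436 payoff=36.3264 vs cont=36.4264 → 36.4264 [wait]  node(3,2) S=70.8778 payoff=18.2922 vs cont=18.5784 → 18.5784 [wait]  node(3,3) S=95.0666 payoff=0.0000 vs cont=3.9106 → 3.9106 [wait]
k=2: node(2,0) S=45.6282 payoff=43.5418 vs cont=43.6115 → 43.6115 [wait]  node(2,1) S=61.2000 payoff=27.9700 vs cont=28.3383 → 28.3383 [wait]  node(2,2) S=82.0860 payoff=7.0840 vs cont=11.9883 → 11.9883 [wait]
k=1: node(1,0) S=52.8436 payoff=36.3264 vs cont=36.6280 → 36.6280 [wait]  node(1,1) S=70.8778 payoff=18.2922 vs cont=20.9542 → 20.9542 [wait]
k=0: node(0,0) S=61.2000 payoff=27.9700 vs cont=29.5019 → 29.5019 [wait]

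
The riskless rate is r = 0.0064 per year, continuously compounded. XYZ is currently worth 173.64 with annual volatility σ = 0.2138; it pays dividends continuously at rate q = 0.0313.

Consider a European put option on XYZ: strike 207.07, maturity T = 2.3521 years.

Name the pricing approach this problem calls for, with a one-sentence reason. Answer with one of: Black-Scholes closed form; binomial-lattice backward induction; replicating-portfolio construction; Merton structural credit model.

framework: Black-Scholes closed form

Key observation: with XYZ following a GBM at constant σ and r, the European put struck at 207.07 prices in closed form — nothing here needs a stepwise model or a balance sheet.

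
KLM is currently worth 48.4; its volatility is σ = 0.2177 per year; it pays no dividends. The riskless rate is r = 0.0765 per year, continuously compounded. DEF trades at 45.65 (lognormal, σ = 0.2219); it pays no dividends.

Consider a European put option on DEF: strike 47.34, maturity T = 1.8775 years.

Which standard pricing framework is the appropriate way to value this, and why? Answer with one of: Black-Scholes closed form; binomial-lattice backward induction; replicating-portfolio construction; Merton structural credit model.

framework: Black-Scholes closed form

Key observation: a European-exercise option on DEF struck at 47.34 — a GBM underlying with constant parameters — admits an analytic price: the data contain no early exercise, no discrete tree, no debt structure.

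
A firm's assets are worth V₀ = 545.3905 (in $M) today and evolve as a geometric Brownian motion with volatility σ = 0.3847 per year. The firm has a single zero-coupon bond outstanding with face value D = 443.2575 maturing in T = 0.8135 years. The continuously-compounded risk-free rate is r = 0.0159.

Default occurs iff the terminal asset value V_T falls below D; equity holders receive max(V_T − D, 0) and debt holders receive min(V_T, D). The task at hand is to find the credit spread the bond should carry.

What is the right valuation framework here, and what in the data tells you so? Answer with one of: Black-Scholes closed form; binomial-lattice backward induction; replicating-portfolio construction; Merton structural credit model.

framework: Merton structural credit model

Key observation: the asked-for credit quantity lives on the firm's capital structure — asset value, asset volatility, debt face 443.2575 — which is the structural model's domain.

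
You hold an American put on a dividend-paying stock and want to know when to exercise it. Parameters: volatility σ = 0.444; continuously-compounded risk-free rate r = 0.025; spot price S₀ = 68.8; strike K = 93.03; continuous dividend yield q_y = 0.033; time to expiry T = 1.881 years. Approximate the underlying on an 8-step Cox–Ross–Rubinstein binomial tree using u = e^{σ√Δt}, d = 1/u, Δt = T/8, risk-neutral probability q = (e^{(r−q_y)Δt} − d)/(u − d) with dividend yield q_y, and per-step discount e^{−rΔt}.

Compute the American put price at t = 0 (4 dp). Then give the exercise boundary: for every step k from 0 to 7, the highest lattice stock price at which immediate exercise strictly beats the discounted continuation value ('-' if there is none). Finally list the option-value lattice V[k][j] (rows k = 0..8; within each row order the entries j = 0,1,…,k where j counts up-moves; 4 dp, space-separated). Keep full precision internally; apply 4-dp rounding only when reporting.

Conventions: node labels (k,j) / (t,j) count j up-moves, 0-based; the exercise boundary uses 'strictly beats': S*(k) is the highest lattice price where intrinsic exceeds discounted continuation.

price = 33.4188
boundary = - - - 36.0649 29.0793 36.0649 44.7287 55.4737
tree:
33.4188
41.0851 24.1883
49.0936 31.5249 15.2509
56.9651 39.8131 21.4842 7.5868
63.9507 48.5349 29.3357 11.8607 2.2936
69.5832 56.9651 38.5419 18.1070 4.1350 0.0000
74.1248 63.9507 48.3013 26.7379 7.4548 0.0000 0.0000
77.7866 69.5832 56.9651 37.5563 13.4398 0.0000 0.0000 0.0000
80.7392 74.1248 63.9507 48.3013 24.2300 0.0000 0.0000 0.0000 0.0000

Δt=0.23513, u=1.24023, d=0.80630, q=0.44205, disc=e^(-rΔt)=0.99414
k=8 terminal: V=max(K-S,0) → 80.7392 74.1248 63.9507 48.3013 24.2300 0.0000 0.0000 0.0000 0.0000
k=7: j=0 S=15.2434 intr=77.7866 cont=77.3592 V=77.7866[EX]; j=1 S=23.4468 intr=69.5832 cont=69.2192 V=69.5832[EX]; j=2 S=36.0649 intr=56.9651 cont=56.6986 V=56.9651[EX]; j=3 S=55.4737 intr=37.5563 cont=37.4398 V=37.5563[EX]; j=4 S=85.3276 intr=7.7024 cont=13.4398 V=13.4398[hold]; j=5 S=131.2477 intr=0.0000 cont=0.0000 V=0.0000[hold]; j=6 S=201.8803 intr=0.0000 cont=0.0000 V=0.0000[hold]; j=7 S=310.5247 intr=0.0000 cont=0.0000 V=0.0000[hold]  S*(7)=55.4737
k=6: j=0 S=18.9052 intr=74.1248 cont=73.7257 V=74.1248[EX]; j=1 S=29.0793 intr=63.9507 cont=63.6302 V=63.9507[EX]; j=2 S=44.7287 intr=48.3013 cont=48.1018 V=48.3013[EX]; j=3 S=68.8000 intr=24.2300 cont=26.7379 V=26.7379[hold]; j=4 S=105.8256 intr=0.0000 cont=7.4548 V=7.4548[hold]; j=5 S=162.7769 intr=0.0000 cont=0.0000 V=0.0000[hold]; j=6 S=250.3773 intr=0.0000 cont=0.0000 V=0.0000[hold]  S*(6)=44.7287
k=5: j=0 S=23.4468 intr=69.5832 cont=69.2192 V=69.5832[EX]; j=1 S=36.0649 intr=56.9651 cont=56.6986 V=56.9651[EX]; j=2 S=55.4737 intr=37.5563 cont=38.5419 V=38.5419[hold]; j=3 S=85.3276 intr=7.7024 cont=18.1070 V=18.1070[hold]; j=4 S=131.2477 intr=0.0000 cont=4.1350 V=4.1350[hold]; j=5 S=201.8803 intr=0.0000 cont=0.0000 V=0.0000[hold]  S*(5)=36.0649
k=4: j=0 S=29.0793 intr=63.9507 cont=63.6302 V=63.9507[EX]; j=1 S=44.7287 intr=48.3013 cont=48.5349 V=48.5349[hold]; j=2 S=68.8000 intr=24.2300 cont=29.3357 V=29.3357[hold]; j=3 S=105.8256 intr=0.0000 cont=11.8607 V=11.8607[hold]; j=4 S=162.7769 intr=0.0000 cont=2.2936 V=2.2936[hold]  S*(4)=29.0793
k=3: j=0 S=36.0649 intr=56.9651 cont=56.8012 V=56.9651[EX]; j=1 S=55.4737 intr=37.5563 cont=39.8131 V=39.8131[hold]; j=2 S=85.3276 intr=7.7024 cont=21.4842 V=21.4842[hold]; j=3 S=131.2477 intr=0.0000 cont=7.5868 V=7.5868[hold]  S*(3)=36.0649
k=2: j=0 S=44.7287 intr=48.3013 cont=49.0936 V=49.0936[hold]; j=1 S=68.8000 intr=24.2300 cont=31.5249 V=31.5249[hold]; j=2 S=105.8256 intr=0.0000 cont=15.2509 V=15.2509[hold]  S*(2)=-
k=1: j=0 S=55.4737 intr=37.5563 cont=41.0851 V=41.0851[hold]; j=1 S=85.3276 intr=7.7024 cont=24.1883 V=24.1883[hold]  S*(1)=-
k=0: j=0 S=68.8000 intr=24.2300 cont=33.4188 V=33.4188[hold]  S*(0)=-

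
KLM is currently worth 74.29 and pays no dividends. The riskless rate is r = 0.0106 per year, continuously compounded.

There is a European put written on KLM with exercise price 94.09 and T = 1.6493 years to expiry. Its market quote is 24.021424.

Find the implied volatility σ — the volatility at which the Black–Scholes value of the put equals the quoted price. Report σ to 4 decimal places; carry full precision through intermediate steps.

sigma = 0.3066

At σ = 0.3066 the Black–Scholes value reproduces the quote:
σ√T = 0.3066·√1.6493 = 0.393751
d₁ = (ln(S/K) + (r+σ²/2)T) / (σ√T) = (ln(74.29/94.09) + (0.0106+0.3066²/2)·1.6493) / 0.393751 = (-0.236275 + 0.095003) / 0.393751 = -0.358787
d₂ = d₁ − σ√T = -0.358787 − 0.393751 = -0.752538
e^{−rT} = 0.982669
N(−d₁) = 0.640123,  N(−d₂) = 0.774136
V = K·e^{−rT}·N(−d₂) − S·N(−d₁) = 71.576143 − 47.554719 = 24.021424 (matching the quote); vega is positive throughout, so no other σ reproduces this price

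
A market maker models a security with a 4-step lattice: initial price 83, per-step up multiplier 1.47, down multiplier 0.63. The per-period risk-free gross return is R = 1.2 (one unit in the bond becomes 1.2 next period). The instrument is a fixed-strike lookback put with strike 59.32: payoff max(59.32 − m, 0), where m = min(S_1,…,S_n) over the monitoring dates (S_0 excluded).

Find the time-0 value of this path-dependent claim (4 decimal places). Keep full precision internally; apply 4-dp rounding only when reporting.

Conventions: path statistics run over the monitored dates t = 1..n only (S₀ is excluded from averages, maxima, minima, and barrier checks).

Risk-neutral up-probability p* = (R−d)/(u−d) = (1.2−0.63)/(1.47−0.63) = 0.6786; the claim prices as the p*-weighted sum of path payoffs discounted by R^4.
Enumerate all 2^4 = 16 price paths (U = up ×1.47, D = down ×0.63); each path with k up-moves has probability p*^k·(1−p*)^(4−k).
DDDD: m=13.0750, payoff=46.2450, prob=0.010674
UDDD: m=30.5082, payoff=28.8118, prob=0.022535
DUDD: m=30.5082, payoff=28.8118, prob=0.022535
UUDD: m=71.1859, payoff=0.0000, prob=0.047573
DDUD: m=30.5082, payoff=28.8118, prob=0.022535
UDUD: m=71.1859, payoff=0.0000, prob=0.047573
DUUD: m=52.2900, payoff=7.0300, prob=0.047573
UUUD: m=122.0100, payoff=0.0000, prob=0.100432
DDDU: m=20.7539, payoff=38.5661, prob=0.022535
UDDU: m=48.4258, payoff=10.8942, prob=0.047573
DUDU: m=48.4258, payoff=10.8942, prob=0.047573
UUDU: m=112.9935, payoff=0.0000, prob=0.100432
DDUU: m=32.9427, payoff=26.3773, prob=0.047573
UDUU: m=76.8663, payoff=0.0000, prob=0.100432
DUUU: m=52.2900, payoff=7.0300, prob=0.100432
UUUU: m=122.0100, payoff=0.0000, prob=0.212023
Price = Σ prob·payoff / R^4 = 6.642343 / 2.073600 = 3.2033

price = 3.2033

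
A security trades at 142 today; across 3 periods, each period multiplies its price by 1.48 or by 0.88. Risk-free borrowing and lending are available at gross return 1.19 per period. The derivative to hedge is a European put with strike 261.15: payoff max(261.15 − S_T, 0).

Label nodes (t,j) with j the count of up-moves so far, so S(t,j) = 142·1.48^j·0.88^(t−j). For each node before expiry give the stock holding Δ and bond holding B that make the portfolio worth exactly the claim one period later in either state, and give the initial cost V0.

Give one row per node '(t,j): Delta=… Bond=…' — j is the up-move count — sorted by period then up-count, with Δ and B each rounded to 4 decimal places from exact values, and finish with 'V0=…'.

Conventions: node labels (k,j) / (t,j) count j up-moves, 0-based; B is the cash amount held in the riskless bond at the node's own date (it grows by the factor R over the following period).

(0,0): Delta=-0.5351 Bond=108.1413
(1,0): Delta=-0.9273 Bond=177.6926
(1,1): Delta=-0.3170 Bond=82.8453
(2,0): Delta=-1.0000 Bond=219.4538
(2,1): Delta=-0.8868 Bond=203.9707
(2,2): Delta=0.0000 Bond=0.0000
V0=32.1582

Arbitrage-free pricing uses the up-move probability p* = (R−d)/(u−d) = 0.5167, discounting each step at R = 1.19.
Payoffs at expiry: V(3,0)=164.3810, V(3,1)=98.4021, V(3,2)=0.0000, V(3,3)=0.0000
Node (2,0) S=109.9648: V=(p*·98.4021+(1−p*)·164.3810)/1.19=109.4890; Δ=(98.4021−164.3810)/(162.7479−96.7690)=-1.0000; B=V−Δ·S=219.4538
Node (2,1) S=184.9408: V=(p*·0.0000+(1−p*)·98.4021)/1.19=39.9672; Δ=(0.0000−98.4021)/(273.7124−162.7479)=-0.8868; B=V−Δ·S=203.9707
Node (2,2) S=311.0368: V=(p*·0.0000+(1−p*)·0.0000)/1.19=0.0000; Δ=(0.0000−0.0000)/(460.3345−273.7124)=0.0000; B=V−Δ·S=0.0000
Node (1,0) S=124.9600: V=(p*·39.9672+(1−p*)·109.4890)/1.19=61.8230; Δ=(39.9672−109.4890)/(184.9408−109.9648)=-0.9273; B=V−Δ·S=177.6926
Node (1,1) S=210.1600: V=(p*·0.0000+(1−p*)·39.9672)/1.19=16.2332; Δ=(0.0000−39.9672)/(311.0368−184.9408)=-0.3170; B=V−Δ·S=82.8453
Node (0,0) S=142.0000: V=(p*·16.2332+(1−p*)·61.8230)/1.19=32.1582; Δ=(16.2332−61.8230)/(210.1600−124.9600)=-0.5351; B=V−Δ·S=108.1413
Sanity check at the root: Δ(0,0)·S0 + B(0,0) reproduces V0 = 32.1582.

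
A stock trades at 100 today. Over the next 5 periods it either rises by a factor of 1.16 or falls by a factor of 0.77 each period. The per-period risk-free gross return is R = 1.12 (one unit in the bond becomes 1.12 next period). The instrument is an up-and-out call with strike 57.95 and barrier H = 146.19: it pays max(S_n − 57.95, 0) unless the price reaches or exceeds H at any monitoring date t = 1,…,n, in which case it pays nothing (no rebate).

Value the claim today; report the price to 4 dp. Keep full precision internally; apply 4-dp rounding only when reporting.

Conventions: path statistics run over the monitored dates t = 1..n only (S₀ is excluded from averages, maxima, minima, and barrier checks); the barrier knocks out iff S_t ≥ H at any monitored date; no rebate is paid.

price = 10.5869

With p* = (R−d)/(u−d) = 0.8974, sum probability × payoff across the paths and divide by R^5.
Enumerate all 2^5 = 32 price paths (U = up ×1.16, D = down ×0.77); each path with k up-moves has probability p*^k·(1−p*)^(5−k).
DDDDD: M=77.0000, payoff=0.0000, prob=0.000011
UDDDD: M=116.0000, payoff=0.0000, prob=0.000099
DUDDD: M=89.3200, payoff=0.0000, prob=0.000099
UUDDD: M=134.5600, payoff=3.4811, prob=0.000869
DDUDD: M=77.0000, payoff=0.0000, prob=0.000099
UDUDD: M=116.0000, payoff=3.4811, prob=0.000869
DUUDD: M=103.6112, payoff=3.4811, prob=0.000869
UUUDD: M=156.0896, payoff=0.0000, prob=0.007603
DDDUD: M=77.0000, payoff=0.0000, prob=0.000099
UDDUD: M=116.0000, payoff=3.4811, prob=0.000869
DUDUD: M=89.3200, payoff=3.4811, prob=0.000869
UUDUD: M=134.5600, payoff=34.5955, prob=0.007603
DDUUD: M=79.7806, payoff=3.4811, prob=0.000869
UDUUD: M=120.1890, payoff=34.5955, prob=0.007603
DUUUD: M=120.1890, payoff=34.5955, prob=0.007603
UUUUD: M=181.0639, payoff=0.0000, prob=0.066529
DDDDU: M=77.0000, payoff=0.0000, prob=0.000099
UDDDU: M=116.0000, payoff=3.4811, prob=0.000869
DUDDU: M=89.3200, payoff=3.4811, prob=0.000869
UUDDU: M=134.5600, payoff=34.5955, prob=0.007603
DDUDU: M=77.0000, payoff=3.4811, prob=0.000869
UDUDU: M=116.0000, payoff=34.5955, prob=0.007603
DUUDU: M=103.6112, payoff=34.5955, prob=0.007603
UUUDU: M=156.0896, payoff=0.0000, prob=0.066529
DDDUU: M=77.0000, payoff=3.4811, prob=0.000869
UDDUU: M=116.0000, payoff=34.5955, prob=0.007603
DUDUU: M=92.5455, payoff=34.5955, prob=0.007603
UUDUU: M=139.4192, payoff=81.4692, prob=0.066529
DDUUU: M=92.5455, payoff=34.5955, prob=0.007603
UDUUU: M=139.4192, payoff=81.4692, prob=0.066529
DUUUU: M=139.4192, payoff=81.4692, prob=0.066529
UUUUU: M=210.0342, payoff=0.0000, prob=0.582126
Price = Σ prob·payoff / R^5 = 18.657734 / 1.762342 = 10.5869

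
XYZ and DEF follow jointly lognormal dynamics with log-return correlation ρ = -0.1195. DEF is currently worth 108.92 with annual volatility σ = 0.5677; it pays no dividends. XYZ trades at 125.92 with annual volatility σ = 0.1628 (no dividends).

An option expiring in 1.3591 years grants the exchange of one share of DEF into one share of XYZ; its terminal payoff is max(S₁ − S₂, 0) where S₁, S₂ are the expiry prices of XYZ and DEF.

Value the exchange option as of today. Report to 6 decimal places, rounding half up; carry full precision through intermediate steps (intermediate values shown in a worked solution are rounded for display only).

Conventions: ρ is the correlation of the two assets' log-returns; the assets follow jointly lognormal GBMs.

σ_eff = √(σ₁² + σ₂² − 2ρσ₁σ₂) = √(0.1628² + 0.5677² − 2·-0.1195·0.1628·0.5677) = 0.608996
d₁ = (ln(S₁/S₂) + (q₂ − q₁ + σ_eff²/2)T) / (σ_eff√T) = (ln(125.92/108.92) + (0.0 − 0.0 + 0.185438)·1.3591) / 0.709970 = 0.559266
d₂ = d₁ − σ_eff√T = 0.559266 − 0.709970 = -0.150704
N(d₁) = 0.712010,  N(d₂) = 0.440104
V = S₁·e^{−q₁T}·N(d₁) − S₂·e^{−q₂T}·N(d₂) = 89.656271 − 47.936178 = 41.720093
Key observation: the rate r is irrelevant here: denominating values in DEF turns the exchange into a ratio option on S₁/S₂, and discounting at r drops out.

exchange price = 41.720093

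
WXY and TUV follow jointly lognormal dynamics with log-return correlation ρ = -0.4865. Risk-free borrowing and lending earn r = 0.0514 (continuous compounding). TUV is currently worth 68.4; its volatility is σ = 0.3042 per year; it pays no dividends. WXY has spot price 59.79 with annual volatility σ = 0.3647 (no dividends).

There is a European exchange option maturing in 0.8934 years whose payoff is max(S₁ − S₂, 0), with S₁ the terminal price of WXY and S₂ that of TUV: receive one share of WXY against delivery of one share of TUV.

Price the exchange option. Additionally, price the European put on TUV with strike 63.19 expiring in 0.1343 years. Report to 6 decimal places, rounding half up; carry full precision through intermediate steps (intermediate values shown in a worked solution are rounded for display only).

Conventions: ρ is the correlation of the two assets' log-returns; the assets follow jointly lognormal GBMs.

σ_eff = √(σ₁² + σ₂² − 2ρσ₁σ₂) = √(0.3647² + 0.3042² − 2·-0.4865·0.3647·0.3042) = 0.577486
d₁ = (ln(S₁/S₂) + (q₂ − q₁ + σ_eff²/2)T) / (σ_eff√T) = (ln(59.79/68.4) + (0.0 − 0.0 + 0.166745)·0.8934) / 0.545839 = 0.026447
d₂ = d₁ − σ_eff√T = 0.026447 − 0.545839 = -0.519392
N(d₁) = 0.510549,  N(d₂) = 0.301744
V = S₁·e^{−q₁T}·N(d₁) − S₂·e^{−q₂T}·N(d₂) = 30.525752 − 20.639265 = 9.886486
[vanilla: TUV put K=63.19]
σ√T = 0.3042·√0.1343 = 0.111480
d₁ = (ln(S/K) + (r+σ²/2)T) / (σ√T) = (ln(68.4/63.19) + (0.0514+0.3042²/2)·0.1343) / 0.111480 = (0.079227 + 0.013117) / 0.111480 = 0.828343
d₂ = d₁ − σ√T = 0.828343 − 0.111480 = 0.716863
e^{−rT} = 0.993121
N(−d₁) = 0.203738,  N(−d₂) = 0.236729
price = K·e^{−rT}·N(−d₂) − S·N(−d₁) = 14.856029 − 13.935697 = 0.920332

exchange price = 9.886486
price(TUV put K=63.19) = 0.920332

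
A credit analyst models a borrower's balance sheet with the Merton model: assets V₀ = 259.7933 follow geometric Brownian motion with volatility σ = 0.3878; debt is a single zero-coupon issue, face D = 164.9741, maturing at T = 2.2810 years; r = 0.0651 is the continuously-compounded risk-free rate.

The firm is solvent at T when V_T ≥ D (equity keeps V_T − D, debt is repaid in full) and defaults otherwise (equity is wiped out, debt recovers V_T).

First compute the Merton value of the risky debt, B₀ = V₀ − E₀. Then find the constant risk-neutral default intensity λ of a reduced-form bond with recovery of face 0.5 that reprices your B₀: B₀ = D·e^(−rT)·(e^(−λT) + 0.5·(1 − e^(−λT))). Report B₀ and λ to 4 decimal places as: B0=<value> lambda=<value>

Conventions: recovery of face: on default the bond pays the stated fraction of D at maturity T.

B0=133.5735 lambda=0.0568

With assets at 259.7933 and a single debt payment of 164.9741 at 2.2810 years:
d₁ = [ln(V₀/D) + (r + σ²/2)T] / (σ√T)
   = [ln(259.7933/164.9741) + (0.0651 + 0.5·0.3878²)·2.2810] / (0.3878·√2.2810)
   = [0.454098 + 0.320012] / 0.585694 = 1.321697
d₂ = d₁ − σ√T = 1.321697 − 0.585694 = 0.736003
N(d₁) = 0.906865,  N(d₂) = 0.769136,  e^(−rT) = 0.862006
E₀ = V₀·N(d₁) − D·e^(−rT)·N(d₂)
   = 259.7933·0.906865 − 164.9741·0.862006·0.769136 = 126.219818
B₀ = V₀ − E₀ = 259.7933 − 126.219818 = 133.573482
e^(−λT) = (B₀·e^(rT)/D − 0.5)/(1 − 0.5) = (133.5735·1.160085/164.9741 − 0.5)/0.5 = 0.87855653
λ = −ln(0.87855653)/2.2810 = 0.056762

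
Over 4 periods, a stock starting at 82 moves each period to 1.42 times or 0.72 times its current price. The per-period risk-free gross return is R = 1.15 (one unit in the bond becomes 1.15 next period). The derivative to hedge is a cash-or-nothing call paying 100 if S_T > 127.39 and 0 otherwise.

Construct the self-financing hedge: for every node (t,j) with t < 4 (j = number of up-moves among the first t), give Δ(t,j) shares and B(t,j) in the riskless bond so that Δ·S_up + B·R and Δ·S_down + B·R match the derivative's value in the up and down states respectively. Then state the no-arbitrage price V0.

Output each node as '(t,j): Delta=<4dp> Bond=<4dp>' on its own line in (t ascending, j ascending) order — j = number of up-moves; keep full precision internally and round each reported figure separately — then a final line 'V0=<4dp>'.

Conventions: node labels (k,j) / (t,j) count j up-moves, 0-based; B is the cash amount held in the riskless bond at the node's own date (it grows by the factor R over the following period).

(0,0): Delta=0.5002 Bond=-12.4254
(1,0): Delta=0.6904 Bond=-25.5201
(1,1): Delta=0.4396 Bond=-7.2373
(2,0): Delta=0.0000 Bond=0.0000
(2,1): Delta=0.9102 Bond=-47.7759
(2,2): Delta=0.2898 Bond=16.4500
(3,0): Delta=0.0000 Bond=0.0000
(3,1): Delta=0.0000 Bond=0.0000
(3,2): Delta=1.2000 Bond=-89.4410
(3,3): Delta=0.0000 Bond=86.9565
V0=28.5890

The replicating-portfolio and risk-neutral prices coincide; use p* = (1.15−0.72)/(1.42−0.72) = 0.6143 for the latter.
Payoffs at expiry: V(4,0)=0.0000, V(4,1)=0.0000, V(4,2)=0.0000, V(4,3)=100.0000, V(4,4)=100.0000
(3,0): S=30.6063. Δ = (V_up−V_dn)/(S_up−S_dn) = (0.0000−0.0000)/(43.4610−22.0366) = 0.0000. V = [p*·0.0000 + (1−p*)·0.0000]/1.15 = 0.0000. B = V − Δ·S = 0.0000.
(3,1): S=60.3625. Δ = (V_up−V_dn)/(S_up−S_dn) = (0.0000−0.0000)/(85.7147−43.4610) = 0.0000. V = [p*·0.0000 + (1−p*)·0.0000]/1.15 = 0.0000. B = V − Δ·S = 0.0000.
(3,2): S=119.0483. Δ = (V_up−V_dn)/(S_up−S_dn) = (100.0000−0.0000)/(169.0485−85.7147) = 1.2000. V = [p*·100.0000 + (1−p*)·0.0000]/1.15 = 53.4161. B = V − Δ·S = -89.4410.
(3,3): S=234.7896. Δ = (V_up−V_dn)/(S_up−S_dn) = (100.0000−100.0000)/(333.4013−169.0485) = 0.0000. V = [p*·100.0000 + (1−p*)·100.0000]/1.15 = 86.9565. B = V − Δ·S = 86.9565.
(2,0): S=42.5088. Δ = (V_up−V_dn)/(S_up−S_dn) = (0.0000−0.0000)/(60.3625−30.6063) = 0.0000. V = [p*·0.0000 + (1−p*)·0.0000]/1.15 = 0.0000. B = V − Δ·S = 0.0000.
(2,1): S=83.8368. Δ = (V_up−V_dn)/(S_up−S_dn) = (53.4161−0.0000)/(119.0483−60.3625) = 0.9102. V = [p*·53.4161 + (1−p*)·0.0000]/1.15 = 28.5328. B = V − Δ·S = -47.7759.
(2,2): S=165.3448. Δ = (V_up−V_dn)/(S_up−S_dn) = (86.9565−53.4161)/(234.7896−119.0483) = 0.2898. V = [p*·86.9565 + (1−p*)·53.4161]/1.15 = 64.3648. B = V − Δ·S = 16.4500.
(1,0): S=59.0400. Δ = (V_up−V_dn)/(S_up−S_dn) = (28.5328−0.0000)/(83.8368−42.5088) = 0.6904. V = [p*·28.5328 + (1−p*)·0.0000]/1.15 = 15.2411. B = V − Δ·S = -25.5201.
(1,1): S=116.4400. Δ = (V_up−V_dn)/(S_up−S_dn) = (64.3648−28.5328)/(165.3448−83.8368) = 0.4396. V = [p*·64.3648 + (1−p*)·28.5328]/1.15 = 43.9512. B = V − Δ·S = -7.2373.
(0,0): S=82.0000. Δ = (V_up−V_dn)/(S_up−S_dn) = (43.9512−15.2411)/(116.4400−59.0400) = 0.5002. V = [p*·43.9512 + (1−p*)·15.2411]/1.15 = 28.5890. B = V − Δ·S = -12.4254.
Verification: the root portfolio costs Δ(0,0)·S0 + B(0,0) = 28.5890, matching V0.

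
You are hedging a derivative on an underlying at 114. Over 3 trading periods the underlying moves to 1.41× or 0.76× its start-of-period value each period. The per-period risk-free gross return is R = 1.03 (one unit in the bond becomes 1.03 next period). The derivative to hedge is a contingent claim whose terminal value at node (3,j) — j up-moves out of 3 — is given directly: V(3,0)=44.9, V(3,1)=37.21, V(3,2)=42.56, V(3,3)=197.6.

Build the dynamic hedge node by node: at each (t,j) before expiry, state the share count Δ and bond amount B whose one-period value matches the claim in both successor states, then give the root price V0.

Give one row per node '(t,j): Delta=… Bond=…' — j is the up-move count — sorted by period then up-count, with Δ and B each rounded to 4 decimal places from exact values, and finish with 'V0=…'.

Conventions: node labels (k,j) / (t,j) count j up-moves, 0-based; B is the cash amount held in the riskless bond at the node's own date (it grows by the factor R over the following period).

The replicating-portfolio and risk-neutral prices coincide; use p* = (1.03−0.76)/(1.41−0.76) = 0.4154 for the latter.
Expiry values: V(3,0)=44.9000, V(3,1)=37.2100, V(3,2)=42.5600, V(3,3)=197.6000
Node (2,0) S=65.8464: V=(p*·37.2100+(1−p*)·44.9000)/1.03=40.4910; Δ=(37.2100−44.9000)/(92.8434−50.0433)=-0.1797; B=V−Δ·S=52.3217
Node (2,1) S=122.1624: V=(p*·42.5600+(1−p*)·37.2100)/1.03=38.2838; Δ=(42.5600−37.2100)/(172.2490−92.8434)=0.0674; B=V−Δ·S=30.0530
Node (2,2) S=226.6434: V=(p*·197.6000+(1−p*)·42.5600)/1.03=103.8459; Δ=(197.6000−42.5600)/(319.5672−172.2490)=1.0524; B=V−Δ·S=-134.6772
Node (1,0) S=86.6400: V=(p*·38.2838+(1−p*)·40.4910)/1.03=38.4215; Δ=(38.2838−40.4910)/(122.1624−65.8464)=-0.0392; B=V−Δ·S=41.8171
Node (1,1) S=160.7400: V=(p*·103.8459+(1−p*)·38.2838)/1.03=63.6090; Δ=(103.8459−38.2838)/(226.6434−122.1624)=0.6275; B=V−Δ·S=-37.2557
Node (0,0) S=114.0000: V=(p*·63.6090+(1−p*)·38.4215)/1.03=47.4602; Δ=(63.6090−38.4215)/(160.7400−86.6400)=0.3399; B=V−Δ·S=8.7102
Sanity check at the root: Δ(0,0)·S0 + B(0,0) reproduces V0 = 47.4602.

(0,0): Delta=0.3399 Bond=8.7102
(1,0): Delta=-0.0392 Bond=41.8171
(1,1): Delta=0.6275 Bond=-37.2557
(2,0): Delta=-0.1797 Bond=52.3217
(2,1): Delta=0.0674 Bond=30.0530
(2,2): Delta=1.0524 Bond=-134.6772
V0=47.4602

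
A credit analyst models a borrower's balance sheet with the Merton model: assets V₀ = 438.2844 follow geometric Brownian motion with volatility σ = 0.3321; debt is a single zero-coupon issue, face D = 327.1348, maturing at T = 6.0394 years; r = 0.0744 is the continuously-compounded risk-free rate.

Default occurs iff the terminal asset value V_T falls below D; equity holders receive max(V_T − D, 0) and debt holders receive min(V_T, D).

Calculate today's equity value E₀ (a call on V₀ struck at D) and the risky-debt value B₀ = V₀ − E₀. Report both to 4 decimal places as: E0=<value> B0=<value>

Equity is a call on the firm's assets struck at D = 327.1348:
d₁ = [ln(V₀/D) + (r + σ²/2)T] / (σ√T)
   = [ln(438.2844/327.1348) + (0.0744 + 0.5·0.3321²)·6.0394] / (0.3321·√6.0394)
   = [0.292496 + 0.782375] / 0.816142 = 1.317015
d₂ = d₁ − σ√T = 1.317015 − 0.816142 = 0.500872
N(d₁) = 0.906083,  N(d₂) = 0.691770,  e^(−rT) = 0.638055
E₀ = V₀·N(d₁) − D·e^(−rT)·N(d₂)
   = 438.2844·0.906083 − 327.1348·0.638055·0.691770 = 252.729125
B₀ = V₀ − E₀ = 438.2844 − 252.729125 = 185.555275

E0=252.7291 B0=185.5553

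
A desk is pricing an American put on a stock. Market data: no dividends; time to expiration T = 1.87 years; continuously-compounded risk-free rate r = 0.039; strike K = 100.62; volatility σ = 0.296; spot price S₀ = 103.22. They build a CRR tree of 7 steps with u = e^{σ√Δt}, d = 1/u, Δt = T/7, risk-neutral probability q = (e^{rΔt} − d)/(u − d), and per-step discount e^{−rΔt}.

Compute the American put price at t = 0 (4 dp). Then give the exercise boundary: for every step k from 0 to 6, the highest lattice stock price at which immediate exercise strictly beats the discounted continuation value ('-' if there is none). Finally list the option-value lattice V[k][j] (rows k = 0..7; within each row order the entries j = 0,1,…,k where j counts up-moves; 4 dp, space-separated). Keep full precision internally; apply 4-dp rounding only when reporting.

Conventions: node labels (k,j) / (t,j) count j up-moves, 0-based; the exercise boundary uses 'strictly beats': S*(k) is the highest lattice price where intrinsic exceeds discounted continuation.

price = 12.5995
boundary = - - - 65.2282 55.9748 65.2282 76.0113
tree:
12.5995
18.3899 6.9800
25.9908 11.0522 2.9881
35.3918 16.9841 5.2562 0.7458
44.6452 25.1273 9.0657 1.4950 0.0000
52.5859 35.3918 15.2246 2.9970 0.0000 0.0000
59.4001 44.6452 24.6087 6.0077 0.0000 0.0000 0.0000
65.2476 52.5859 35.3918 12.0430 0.0000 0.0000 0.0000 0.0000

Δt=0.26714, u=1.16531, d=0.85814, q=0.49592, disc=e^(-rΔt)=0.98964
k=7 terminal: V=max(K-S,0) → 65.2476 52.5859 35.3918 12.0430 0.0000 0.0000 0.0000 0.0000
k=6: j=0 S=41.2199 intr=59.4001 cont=58.3572 V=59.4001[EX]; j=1 S=55.9748 intr=44.6452 cont=43.6023 V=44.6452[EX]; j=2 S=76.0113 intr=24.6087 cont=23.5658 V=24.6087[EX]; j=3 S=103.2200 intr=0.0000 cont=6.0077 V=6.0077[hold]; j=4 S=140.1682 intr=0.0000 cont=0.0000 V=0.0000[hold]; j=5 S=190.3422 intr=0.0000 cont=0.0000 V=0.0000[hold]; j=6 S=258.4762 intr=0.0000 cont=0.0000 V=0.0000[hold]  S*(6)=76.0113
k=5: j=0 S=48.0341 intr=52.5859 cont=51.5430 V=52.5859[EX]; j=1 S=65.2282 intr=35.3918 cont=34.3489 V=35.3918[EX]; j=2 S=88.5770 intr=12.0430 cont=15.2246 V=15.2246[hold]; j=3 S=120.2837 intr=0.0000 cont=2.9970 V=2.9970[hold]; j=4 S=163.3399 intr=0.0000 cont=0.0000 V=0.0000[hold]; j=5 S=221.8083 intr=0.0000 cont=0.0000 V=0.0000[hold]  S*(5)=65.2282
k=4: j=0 S=55.9748 intr=44.6452 cont=43.6023 V=44.6452[EX]; j=1 S=76.0113 intr=24.6087 cont=25.1273 V=25.1273[hold]; j=2 S=103.2200 intr=0.0000 cont=9.0657 V=9.0657[hold]; j=3 S=140.1682 intr=0.0000 cont=1.4950 V=1.4950[hold]; j=4 S=190.3422 intr=0.0000 cont=0.0000 V=0.0000[hold]  S*(4)=55.9748
k=3: j=0 S=65.2282 intr=35.3918 cont=34.6034 V=35.3918[EX]; j=1 S=88.5770 intr=12.0430 cont=16.9841 V=16.9841[hold]; j=2 S=120.2837 intr=0.0000 cont=5.2562 V=5.2562[hold]; j=3 S=163.3399 intr=0.0000 cont=0.7458 V=0.7458[hold]  S*(3)=65.2282
k=2: j=0 S=76.0113 intr=24.6087 cont=25.9908 V=25.9908[hold]; j=1 S=103.2200 intr=0.0000 cont=11.0522 V=11.0522[hold]; j=2 S=140.1682 intr=0.0000 cont=2.9881 V=2.9881[hold]  S*(2)=-
k=1: j=0 S=88.5770 intr=12.0430 cont=18.3899 V=18.3899[hold]; j=1 S=120.2837 intr=0.0000 cont=6.9800 V=6.9800[hold]  S*(1)=-
k=0: j=0 S=103.2200 intr=0.0000 cont=12.5995 V=12.5995[hold]  S*(0)=-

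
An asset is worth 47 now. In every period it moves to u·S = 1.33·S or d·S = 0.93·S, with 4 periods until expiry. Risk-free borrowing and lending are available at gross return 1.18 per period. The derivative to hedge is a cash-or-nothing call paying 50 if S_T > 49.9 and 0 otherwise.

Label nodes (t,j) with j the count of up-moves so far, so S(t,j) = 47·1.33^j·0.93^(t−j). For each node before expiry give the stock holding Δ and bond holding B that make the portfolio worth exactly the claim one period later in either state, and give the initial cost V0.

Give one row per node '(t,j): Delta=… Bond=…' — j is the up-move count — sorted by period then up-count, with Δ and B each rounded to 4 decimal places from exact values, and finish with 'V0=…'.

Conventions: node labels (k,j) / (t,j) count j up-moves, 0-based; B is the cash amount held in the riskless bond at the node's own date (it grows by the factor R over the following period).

No-arbitrage ⇒ martingale measure with p* = (R−d)/(u−d) = 0.6250.
Expiry values: V(4,0)=0.0000, V(4,1)=50.0000, V(4,2)=50.0000, V(4,3)=50.0000, V(4,4)=50.0000
Node (3,0) S=37.8048: V=(p*·50.0000+(1−p*)·0.0000)/1.18=26.4831; Δ=(50.0000−0.0000)/(50.2804−35.1584)=3.3065; B=V−Δ·S=-98.5169
Node (3,1) S=54.0649: V=(p*·50.0000+(1−p*)·50.0000)/1.18=42.3729; Δ=(50.0000−50.0000)/(71.9063−50.2804)=0.0000; B=V−Δ·S=42.3729
Node (3,2) S=77.3186: V=(p*·50.0000+(1−p*)·50.0000)/1.18=42.3729; Δ=(50.0000−50.0000)/(102.8338−71.9063)=0.0000; B=V−Δ·S=42.3729
Node (3,3) S=110.5739: V=(p*·50.0000+(1−p*)·50.0000)/1.18=42.3729; Δ=(50.0000−50.0000)/(147.0633−102.8338)=0.0000; B=V−Δ·S=42.3729
Node (2,0) S=40.6503: V=(p*·42.3729+(1−p*)·26.4831)/1.18=30.8595; Δ=(42.3729−26.4831)/(54.0649−37.8048)=0.9772; B=V−Δ·S=-8.8651
Node (2,1) S=58.1343: V=(p*·42.3729+(1−p*)·42.3729)/1.18=35.9092; Δ=(42.3729−42.3729)/(77.3186−54.0649)=0.0000; B=V−Δ·S=35.9092
Node (2,2) S=83.1383: V=(p*·42.3729+(1−p*)·42.3729)/1.18=35.9092; Δ=(42.3729−42.3729)/(110.5739−77.3186)=0.0000; B=V−Δ·S=35.9092
Node (1,0) S=43.7100: V=(p*·35.9092+(1−p*)·30.8595)/1.18=28.8268; Δ=(35.9092−30.8595)/(58.1343−40.6503)=0.2888; B=V−Δ·S=16.2024
Node (1,1) S=62.5100: V=(p*·35.9092+(1−p*)·35.9092)/1.18=30.4315; Δ=(35.9092−35.9092)/(83.1383−58.1343)=0.0000; B=V−Δ·S=30.4315
Node (0,0) S=47.0000: V=(p*·30.4315+(1−p*)·28.8268)/1.18=25.2794; Δ=(30.4315−28.8268)/(62.5100−43.7100)=0.0854; B=V−Δ·S=21.2675
Sanity check at the root: Δ(0,0)·S0 + B(0,0) reproduces V0 = 25.2794.

(0,0): Delta=0.0854 Bond=21.2675
(1,0): Delta=0.2888 Bond=16.2024
(1,1): Delta=0.0000 Bond=30.4315
(2,0): Delta=0.9772 Bond=-8.8651
(2,1): Delta=0.0000 Bond=35.9092
(2,2): Delta=0.0000 Bond=35.9092
(3,0): Delta=3.3065 Bond=-98.5169
(3,1): Delta=0.0000 Bond=42.3729
(3,2): Delta=0.0000 Bond=42.3729
(3,3): Delta=0.0000 Bond=42.3729
V0=25.2794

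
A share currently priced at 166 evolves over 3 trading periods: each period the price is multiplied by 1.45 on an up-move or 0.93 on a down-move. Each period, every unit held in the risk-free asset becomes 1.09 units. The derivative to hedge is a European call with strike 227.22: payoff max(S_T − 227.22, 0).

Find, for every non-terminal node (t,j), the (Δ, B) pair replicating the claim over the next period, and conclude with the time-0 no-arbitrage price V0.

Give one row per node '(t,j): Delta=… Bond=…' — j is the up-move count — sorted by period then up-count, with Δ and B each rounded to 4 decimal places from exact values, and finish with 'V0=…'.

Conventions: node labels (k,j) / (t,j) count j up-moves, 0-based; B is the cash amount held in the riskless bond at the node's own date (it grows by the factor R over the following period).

Since d<R<u, set p* = (R−d)/(u−d) = 0.3077; price each node as the discounted p*-expectation of its children.
Expiry values: V(3,0)=0.0000, V(3,1)=0.0000, V(3,2)=97.3640, V(3,3)=278.8518
Node (2,0) S=143.5734: V=(p*·0.0000+(1−p*)·0.0000)/1.09=0.0000; Δ=(0.0000−0.0000)/(208.1814−133.5233)=0.0000; B=V−Δ·S=0.0000
Node (2,1) S=223.8510: V=(p*·97.3640+(1−p*)·0.0000)/1.09=27.4845; Δ=(97.3640−0.0000)/(324.5840−208.1814)=0.8364; B=V−Δ·S=-159.7538
Node (2,2) S=349.0150: V=(p*·278.8518+(1−p*)·97.3640)/1.09=140.5563; Δ=(278.8518−97.3640)/(506.0717−324.5840)=1.0000; B=V−Δ·S=-208.4587
Node (1,0) S=154.3800: V=(p*·27.4845+(1−p*)·0.0000)/1.09=7.7585; Δ=(27.4845−0.0000)/(223.8510−143.5734)=0.3424; B=V−Δ·S=-45.0964
Node (1,1) S=240.7000: V=(p*·140.5563+(1−p*)·27.4845)/1.09=57.1338; Δ=(140.5563−27.4845)/(349.0150−223.8510)=0.9034; B=V−Δ·S=-160.3119
Node (0,0) S=166.0000: V=(p*·57.1338+(1−p*)·7.7585)/1.09=21.0559; Δ=(57.1338−7.7585)/(240.7000−154.3800)=0.5720; B=V−Δ·S=-73.8966
As a check, the time-0 holding Δ(0,0)·S0 + B(0,0) comes to 21.0559 — exactly V0.

(0,0): Delta=0.5720 Bond=-73.8966
(1,0): Delta=0.3424 Bond=-45.0964
(1,1): Delta=0.9034 Bond=-160.3119
(2,0): Delta=0.0000 Bond=0.0000
(2,1): Delta=0.8364 Bond=-159.7538
(2,2): Delta=1.0000 Bond=-208.4587
V0=21.0559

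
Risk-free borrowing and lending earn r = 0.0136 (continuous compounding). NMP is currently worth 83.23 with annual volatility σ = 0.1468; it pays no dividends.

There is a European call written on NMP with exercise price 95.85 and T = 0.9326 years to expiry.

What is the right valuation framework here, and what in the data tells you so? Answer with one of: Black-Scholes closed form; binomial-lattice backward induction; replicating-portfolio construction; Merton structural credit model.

framework: Black-Scholes closed form

Key observation: a European-exercise option on NMP struck at 95.85 — a GBM underlying with constant parameters — admits an analytic price: the data contain no early exercise, no discrete tree, no debt structure.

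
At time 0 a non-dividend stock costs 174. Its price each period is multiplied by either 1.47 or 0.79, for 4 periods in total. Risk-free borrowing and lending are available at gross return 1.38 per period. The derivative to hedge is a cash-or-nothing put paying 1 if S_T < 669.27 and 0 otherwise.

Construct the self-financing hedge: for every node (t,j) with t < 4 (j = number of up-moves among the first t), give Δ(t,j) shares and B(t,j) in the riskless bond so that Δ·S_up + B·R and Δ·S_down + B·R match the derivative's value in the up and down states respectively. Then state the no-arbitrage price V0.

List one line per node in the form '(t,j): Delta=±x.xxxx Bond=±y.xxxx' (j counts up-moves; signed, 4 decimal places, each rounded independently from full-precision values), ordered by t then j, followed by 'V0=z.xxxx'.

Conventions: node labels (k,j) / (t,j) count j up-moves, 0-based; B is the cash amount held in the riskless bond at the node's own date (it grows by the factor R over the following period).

(0,0): Delta=-0.0021 Bond=0.4850
(1,0): Delta=0.0000 Bond=0.3805
(1,1): Delta=-0.0023 Bond=0.7133
(2,0): Delta=0.0000 Bond=0.5251
(2,1): Delta=0.0000 Bond=0.5251
(2,2): Delta=-0.0025 Bond=1.0544
(3,0): Delta=0.0000 Bond=0.7246
(3,1): Delta=0.0000 Bond=0.7246
(3,2): Delta=0.0000 Bond=0.7246
(3,3): Delta=-0.0027 Bond=1.5665
V0=0.1195

Since d<R<u, set p* = (R−d)/(u−d) = 0.8676; price each node as the discounted p*-expectation of its children.
At maturity the claim pays: V(4,0)=1.0000, V(4,1)=1.0000, V(4,2)=1.0000, V(4,3)=1.0000, V(4,4)=0.0000
(3,0): S=85.7888. Δ = (V_up−V_dn)/(S_up−S_dn) = (1.0000−1.0000)/(126.1095−67.7731) = 0.0000. V = [p*·1.0000 + (1−p*)·1.0000]/1.38 = 0.7246. B = V − Δ·S = 0.7246.
(3,1): S=159.6323. Δ = (V_up−V_dn)/(S_up−S_dn) = (1.0000−1.0000)/(234.6595−126.1095) = 0.0000. V = [p*·1.0000 + (1−p*)·1.0000]/1.38 = 0.7246. B = V − Δ·S = 0.7246.
(3,2): S=297.0373. Δ = (V_up−V_dn)/(S_up−S_dn) = (1.0000−1.0000)/(436.6449−234.6595) = 0.0000. V = [p*·1.0000 + (1−p*)·1.0000]/1.38 = 0.7246. B = V − Δ·S = 0.7246.
(3,3): S=552.7150. Δ = (V_up−V_dn)/(S_up−S_dn) = (0.0000−1.0000)/(812.4911−436.6449) = -0.0027. V = [p*·0.0000 + (1−p*)·1.0000]/1.38 = 0.0959. B = V − Δ·S = 1.5665.
(2,0): S=108.5934. Δ = (V_up−V_dn)/(S_up−S_dn) = (0.7246−0.7246)/(159.6323−85.7888) = 0.0000. V = [p*·0.7246 + (1−p*)·0.7246]/1.38 = 0.5251. B = V − Δ·S = 0.5251.
(2,1): S=202.0662. Δ = (V_up−V_dn)/(S_up−S_dn) = (0.7246−0.7246)/(297.0373−159.6323) = 0.0000. V = [p*·0.7246 + (1−p*)·0.7246]/1.38 = 0.5251. B = V − Δ·S = 0.5251.
(2,2): S=375.9966. Δ = (V_up−V_dn)/(S_up−S_dn) = (0.0959−0.7246)/(552.7150−297.0373) = -0.0025. V = [p*·0.0959 + (1−p*)·0.7246]/1.38 = 0.1298. B = V − Δ·S = 1.0544.
(1,0): S=137.4600. Δ = (V_up−V_dn)/(S_up−S_dn) = (0.5251−0.5251)/(202.0662−108.5934) = 0.0000. V = [p*·0.5251 + (1−p*)·0.5251]/1.38 = 0.3805. B = V − Δ·S = 0.3805.
(1,1): S=255.7800. Δ = (V_up−V_dn)/(S_up−S_dn) = (0.1298−0.5251)/(375.9966−202.0662) = -0.0023. V = [p*·0.1298 + (1−p*)·0.5251]/1.38 = 0.1320. B = V − Δ·S = 0.7133.
(0,0): S=174.0000. Δ = (V_up−V_dn)/(S_up−S_dn) = (0.1320−0.3805)/(255.7800−137.4600) = -0.0021. V = [p*·0.1320 + (1−p*)·0.3805]/1.38 = 0.1195. B = V − Δ·S = 0.4850.
As a check, the time-0 holding Δ(0,0)·S0 + B(0,0) comes to 0.1195 — exactly V0.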